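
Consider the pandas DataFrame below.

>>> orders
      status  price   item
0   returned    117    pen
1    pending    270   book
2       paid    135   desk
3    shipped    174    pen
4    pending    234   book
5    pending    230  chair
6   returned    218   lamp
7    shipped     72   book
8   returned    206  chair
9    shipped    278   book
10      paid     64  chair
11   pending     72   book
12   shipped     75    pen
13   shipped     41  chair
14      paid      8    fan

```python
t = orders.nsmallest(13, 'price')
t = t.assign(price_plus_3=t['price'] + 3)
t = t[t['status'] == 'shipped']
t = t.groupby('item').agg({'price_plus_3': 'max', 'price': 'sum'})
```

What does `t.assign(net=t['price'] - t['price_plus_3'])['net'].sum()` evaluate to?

take 13 rows with smallest price:
      status  price   item
14      paid      8    fan
13   shipped     41  chair
10      paid     64  chair
7    shipped     72   book
11   pending     72   book
12   shipped     75    pen
0   returned    117    pen
2       paid    135   desk
3    shipped    174    pen
8   returned    206  chair
6   returned    218   lamp
5    pending    230  chair
4    pending    234   book
add column price_plus_3 = t['price'] + 3:
      status  price   item  price_plus_3
14      paid      8    fan            11
13   shipped     41  chair            44
10      paid     64  chair            67
7    shipped     72   book            75
11   pending     72   book            75
12   shipped     75    pen            78
0   returned    117    pen           120
2       paid    135   desk           138
3    shipped    174    pen           177
8   returned    206  chair           209
6   returned    218   lamp           221
5    pending    230  chair           233
4    pending    234   book           237
filter rows where status == 'shipped':
     status  price   item  price_plus_3
13  shipped     41  chair            44
7   shipped     72   book            75
12  shipped     75    pen            78
3   shipped    174    pen           177
group by item: max(price_plus_3), sum(price):
       price_plus_3  price
item                      
book             75     72
chair            44     41
pen             177    249
add column net = t['price'] - t['price_plus_3']:
       price_plus_3  price  net
item                           
book             75     72   -3
chair            44     41   -3
pen             177    249   72

66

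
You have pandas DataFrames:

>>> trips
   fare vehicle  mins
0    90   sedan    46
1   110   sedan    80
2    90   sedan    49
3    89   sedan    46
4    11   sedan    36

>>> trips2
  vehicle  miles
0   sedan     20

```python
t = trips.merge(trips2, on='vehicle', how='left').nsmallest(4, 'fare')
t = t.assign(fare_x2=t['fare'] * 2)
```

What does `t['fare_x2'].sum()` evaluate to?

merge on 'vehicle' (how='left') → 5 rows:
   fare vehicle  mins  miles
0    90   sedan    46     20
1   110   sedan    80     20
2    90   sedan    49     20
3    89   sedan    46     20
4    11   sedan    36     20
take 4 rows with smallest fare:
   fare vehicle  mins  miles
4    11   sedan    36     20
3    89   sedan    46     20
0    90   sedan    46     20
2    90   sedan    49     20
add column fare_x2 = t['fare'] * 2:
   fare vehicle  mins  miles  fare_x2
4    11   sedan    36     20       22
3    89   sedan    46     20      178
0    90   sedan    46     20      180
2    90   sedan    49     20      180

560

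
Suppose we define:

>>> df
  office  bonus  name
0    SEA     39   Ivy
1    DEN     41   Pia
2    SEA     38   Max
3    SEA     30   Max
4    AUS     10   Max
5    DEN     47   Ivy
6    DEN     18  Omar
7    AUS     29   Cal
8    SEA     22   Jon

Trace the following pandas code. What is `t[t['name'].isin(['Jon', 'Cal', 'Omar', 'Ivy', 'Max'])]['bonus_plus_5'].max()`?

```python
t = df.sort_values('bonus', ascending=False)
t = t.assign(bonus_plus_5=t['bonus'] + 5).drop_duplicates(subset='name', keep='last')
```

sort by bonus descending:
  office  bonus  name
5    DEN     47   Ivy
1    DEN     41   Pia
0    SEA     39   Ivy
2    SEA     38   Max
3    SEA     30   Max
7    AUS     29   Cal
8    SEA     22   Jon
6    DEN     18  Omar
4    AUS     10   Max
add column bonus_plus_5 = t['bonus'] + 5:
  office  bonus  name  bonus_plus_5
5    DEN     47   Ivy            52
1    DEN     41   Pia            46
0    SEA     39   Ivy            44
2    SEA     38   Max            43
3    SEA     30   Max            35
7    AUS     29   Cal            34
8    SEA     22   Jon            27
6    DEN     18  Omar            23
4    AUS     10   Max            15
drop duplicate name (keep=last):
  office  bonus  name  bonus_plus_5
1    DEN     41   Pia            46
0    SEA     39   Ivy            44
7    AUS     29   Cal            34
8    SEA     22   Jon            27
6    DEN     18  Omar            23
4    AUS     10   Max            15
filter rows where name in ['Jon', 'Cal', 'Omar', 'Ivy', 'Max']:
  office  bonus  name  bonus_plus_5
0    SEA     39   Ivy            44
7    AUS     29   Cal            34
8    SEA     22   Jon            27
6    DEN     18  Omar            23
4    AUS     10   Max            15
Reading off the max of column 'bonus_plus_5', we get 44.

44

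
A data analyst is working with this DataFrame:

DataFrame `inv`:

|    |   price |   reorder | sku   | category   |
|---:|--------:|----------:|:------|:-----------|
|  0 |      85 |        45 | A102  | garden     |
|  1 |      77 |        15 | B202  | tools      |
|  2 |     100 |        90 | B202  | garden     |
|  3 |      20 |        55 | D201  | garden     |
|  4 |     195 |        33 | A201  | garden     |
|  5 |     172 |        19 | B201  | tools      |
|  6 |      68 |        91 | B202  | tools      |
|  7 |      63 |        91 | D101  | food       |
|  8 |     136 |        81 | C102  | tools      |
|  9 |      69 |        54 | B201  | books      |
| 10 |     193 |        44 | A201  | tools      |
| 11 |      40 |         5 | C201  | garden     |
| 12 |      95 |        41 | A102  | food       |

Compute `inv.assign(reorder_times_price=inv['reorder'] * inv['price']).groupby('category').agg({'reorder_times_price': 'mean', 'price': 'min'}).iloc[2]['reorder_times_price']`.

4112.0

add column reorder_times_price = inv['reorder'] * inv['price']:
    price  reorder   sku category  reorder_times_price
0      85       45  A102   garden                 3825
1      77       15  B202    tools                 1155
2     100       90  B202   garden                 9000
3      20       55  D201   garden                 1100
4     195       33  A201   garden                 6435
5     172       19  B201    tools                 3268
6      68       91  B202    tools                 6188
7      63       91  D101     food                 5733
8     136       81  C102    tools                11016
9      69       54  B201    books                 3726
10    193       44  A201    tools                 8492
11     40        5  C201   garden                  200
12     95       41  A102     food                 3895
group by category: mean(reorder_times_price), min(price):
          reorder_times_price  price
category                            
books                  3726.0     69
food                   4814.0     63
garden                 4112.0     20
tools                  6023.8     68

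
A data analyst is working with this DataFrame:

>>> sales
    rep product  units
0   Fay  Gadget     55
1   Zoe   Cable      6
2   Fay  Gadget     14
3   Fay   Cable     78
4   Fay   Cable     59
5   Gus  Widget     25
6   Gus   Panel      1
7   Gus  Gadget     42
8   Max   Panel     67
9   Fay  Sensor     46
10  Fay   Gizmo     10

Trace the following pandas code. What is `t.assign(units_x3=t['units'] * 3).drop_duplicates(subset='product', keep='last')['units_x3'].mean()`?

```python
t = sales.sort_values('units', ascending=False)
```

sort by units descending:
    rep product  units
3   Fay   Cable     78
8   Max   Panel     67
4   Fay   Cable     59
0   Fay  Gadget     55
9   Fay  Sensor     46
7   Gus  Gadget     42
5   Gus  Widget     25
2   Fay  Gadget     14
10  Fay   Gizmo     10
1   Zoe   Cable      6
6   Gus   Panel      1
add column units_x3 = t['units'] * 3:
    rep product  units  units_x3
3   Fay   Cable     78       234
8   Max   Panel     67       201
4   Fay   Cable     59       177
0   Fay  Gadget     55       165
9   Fay  Sensor     46       138
7   Gus  Gadget     42       126
5   Gus  Widget     25        75
2   Fay  Gadget     14        42
10  Fay   Gizmo     10        30
1   Zoe   Cable      6        18
6   Gus   Panel      1         3
drop duplicate product (keep=last):
    rep product  units  units_x3
9   Fay  Sensor     46       138
5   Gus  Widget     25        75
2   Fay  Gadget     14        42
10  Fay   Gizmo     10        30
1   Zoe   Cable      6        18
6   Gus   Panel      1         3
Reading off the mean of column 'units_x3', we get 51.0.

51.0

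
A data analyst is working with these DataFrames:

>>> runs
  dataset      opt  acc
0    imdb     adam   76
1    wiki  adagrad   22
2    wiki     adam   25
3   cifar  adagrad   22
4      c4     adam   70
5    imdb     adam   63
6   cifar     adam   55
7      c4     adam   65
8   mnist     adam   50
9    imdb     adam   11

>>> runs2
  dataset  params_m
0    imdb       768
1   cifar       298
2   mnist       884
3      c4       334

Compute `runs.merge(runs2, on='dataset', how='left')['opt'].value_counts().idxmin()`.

merge on 'dataset' (how='left') → 10 rows:
  dataset      opt  acc  params_m
0    imdb     adam   76     768.0
1    wiki  adagrad   22       NaN
2    wiki     adam   25       NaN
3   cifar  adagrad   22     298.0
4      c4     adam   70     334.0
5    imdb     adam   63     768.0
6   cifar     adam   55     298.0
7      c4     adam   65     334.0
8   mnist     adam   50     884.0
9    imdb     adam   11     768.0
value_counts of opt:
opt
adam       8
adagrad    2
Name: count, dtype: int64
Hence adagrad.

adagrad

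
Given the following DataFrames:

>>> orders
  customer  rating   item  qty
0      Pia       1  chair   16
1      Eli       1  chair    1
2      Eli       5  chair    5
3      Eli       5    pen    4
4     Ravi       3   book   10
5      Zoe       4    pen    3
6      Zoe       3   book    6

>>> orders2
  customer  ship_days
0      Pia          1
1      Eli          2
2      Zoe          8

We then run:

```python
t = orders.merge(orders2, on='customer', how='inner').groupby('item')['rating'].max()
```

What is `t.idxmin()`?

book

merge on 'customer' (how='inner') → 6 rows:
  customer  rating   item  qty  ship_days
0      Pia       1  chair   16          1
1      Eli       1  chair    1          2
2      Eli       5  chair    5          2
3      Eli       5    pen    4          2
4      Zoe       4    pen    3          8
5      Zoe       3   book    6          8
group by item, max of rating:
item
book     3
chair    5
pen      5
Name: rating, dtype: int64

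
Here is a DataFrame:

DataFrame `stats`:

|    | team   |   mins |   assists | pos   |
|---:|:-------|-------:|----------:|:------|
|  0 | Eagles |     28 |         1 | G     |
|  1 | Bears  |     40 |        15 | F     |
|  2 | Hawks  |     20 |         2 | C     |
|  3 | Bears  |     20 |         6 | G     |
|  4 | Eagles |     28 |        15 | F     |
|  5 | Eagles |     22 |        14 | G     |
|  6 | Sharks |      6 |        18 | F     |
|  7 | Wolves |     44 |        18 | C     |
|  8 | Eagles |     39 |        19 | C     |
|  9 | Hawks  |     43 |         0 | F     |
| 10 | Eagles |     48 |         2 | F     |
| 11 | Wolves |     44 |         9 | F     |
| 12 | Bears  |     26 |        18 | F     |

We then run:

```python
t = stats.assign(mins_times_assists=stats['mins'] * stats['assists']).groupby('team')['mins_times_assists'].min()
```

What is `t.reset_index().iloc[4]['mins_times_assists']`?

396

add column mins_times_assists = stats['mins'] * stats['assists']:
      team  mins  assists pos  mins_times_assists
0   Eagles    28        1   G                  28
1    Bears    40       15   F                 600
2    Hawks    20        2   C                  40
3    Bears    20        6   G                 120
4   Eagles    28       15   F                 420
5   Eagles    22       14   G                 308
6   Sharks     6       18   F                 108
7   Wolves    44       18   C                 792
8   Eagles    39       19   C                 741
9    Hawks    43        0   F                   0
10  Eagles    48        2   F                  96
11  Wolves    44        9   F                 396
12   Bears    26       18   F                 468
group by team, min of mins_times_assists:
team
Bears     120
Eagles     28
Hawks       0
Sharks    108
Wolves    396
Name: mins_times_assists, dtype: int64
reset_index():
     team  mins_times_assists
0   Bears                 120
1  Eagles                  28
2   Hawks                   0
3  Sharks                 108
4  Wolves                 396
Then the value at position 4, column 'mins_times_assists': 396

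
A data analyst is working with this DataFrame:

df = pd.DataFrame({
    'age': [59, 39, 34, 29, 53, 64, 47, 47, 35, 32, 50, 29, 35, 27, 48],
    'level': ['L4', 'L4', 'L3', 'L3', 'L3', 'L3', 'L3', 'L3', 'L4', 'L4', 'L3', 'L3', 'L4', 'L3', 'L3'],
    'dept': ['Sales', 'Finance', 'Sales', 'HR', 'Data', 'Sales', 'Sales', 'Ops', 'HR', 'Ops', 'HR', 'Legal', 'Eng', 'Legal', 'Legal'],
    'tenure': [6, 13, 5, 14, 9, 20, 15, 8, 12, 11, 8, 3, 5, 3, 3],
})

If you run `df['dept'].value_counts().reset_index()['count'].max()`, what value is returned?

4

value_counts of dept:
dept
Sales      4
HR         3
Legal      3
Ops        2
Finance    1
Data       1
Eng        1
Name: count, dtype: int64
reset_index():
      dept  count
0    Sales      4
1       HR      3
2    Legal      3
3      Ops      2
4  Finance      1
5     Data      1
6      Eng      1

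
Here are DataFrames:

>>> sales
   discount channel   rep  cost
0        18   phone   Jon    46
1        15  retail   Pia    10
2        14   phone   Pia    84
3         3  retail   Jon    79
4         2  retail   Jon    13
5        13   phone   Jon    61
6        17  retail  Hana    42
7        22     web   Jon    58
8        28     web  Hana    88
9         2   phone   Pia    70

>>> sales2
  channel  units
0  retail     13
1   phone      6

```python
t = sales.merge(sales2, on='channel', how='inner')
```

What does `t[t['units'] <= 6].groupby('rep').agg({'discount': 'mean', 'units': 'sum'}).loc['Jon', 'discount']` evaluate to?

15.5

merge on 'channel' (how='inner') → 8 rows:
   discount channel   rep  cost  units
0        18   phone   Jon    46      6
1        15  retail   Pia    10     13
2        14   phone   Pia    84      6
3         3  retail   Jon    79     13
4         2  retail   Jon    13     13
5        13   phone   Jon    61      6
6        17  retail  Hana    42     13
7         2   phone   Pia    70      6
filter rows where units <= 6:
   discount channel  rep  cost  units
0        18   phone  Jon    46      6
2        14   phone  Pia    84      6
5        13   phone  Jon    61      6
7         2   phone  Pia    70      6
group by rep: mean(discount), sum(units):
     discount  units
rep                 
Jon      15.5     12
Pia       8.0     12
value at row 'Jon', column 'discount' → 15.5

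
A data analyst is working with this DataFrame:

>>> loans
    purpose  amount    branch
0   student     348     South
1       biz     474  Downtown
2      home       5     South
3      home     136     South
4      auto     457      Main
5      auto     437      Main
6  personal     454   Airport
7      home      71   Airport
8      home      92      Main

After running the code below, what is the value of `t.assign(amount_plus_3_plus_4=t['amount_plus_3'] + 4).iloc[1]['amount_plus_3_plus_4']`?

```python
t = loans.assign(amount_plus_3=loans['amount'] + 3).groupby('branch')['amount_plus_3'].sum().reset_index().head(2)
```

add column amount_plus_3 = loans['amount'] + 3:
    purpose  amount    branch  amount_plus_3
0   student     348     South            351
1       biz     474  Downtown            477
2      home       5     South              8
3      home     136     South            139
4      auto     457      Main            460
5      auto     437      Main            440
6  personal     454   Airport            457
7      home      71   Airport             74
8      home      92      Main             95
group by branch, sum of amount_plus_3:
branch
Airport     531
Downtown    477
Main        995
South       498
Name: amount_plus_3, dtype: int64
reset_index():
     branch  amount_plus_3
0   Airport            531
1  Downtown            477
2      Main            995
3     South            498
take first 2 rows:
     branch  amount_plus_3
0   Airport            531
1  Downtown            477
add column amount_plus_3_plus_4 = t['amount_plus_3'] + 4:
     branch  amount_plus_3  amount_plus_3_plus_4
0   Airport            531                   535
1  Downtown            477                   481
Finally, value at position 1, column 'amount_plus_3_plus_4' = 481.

481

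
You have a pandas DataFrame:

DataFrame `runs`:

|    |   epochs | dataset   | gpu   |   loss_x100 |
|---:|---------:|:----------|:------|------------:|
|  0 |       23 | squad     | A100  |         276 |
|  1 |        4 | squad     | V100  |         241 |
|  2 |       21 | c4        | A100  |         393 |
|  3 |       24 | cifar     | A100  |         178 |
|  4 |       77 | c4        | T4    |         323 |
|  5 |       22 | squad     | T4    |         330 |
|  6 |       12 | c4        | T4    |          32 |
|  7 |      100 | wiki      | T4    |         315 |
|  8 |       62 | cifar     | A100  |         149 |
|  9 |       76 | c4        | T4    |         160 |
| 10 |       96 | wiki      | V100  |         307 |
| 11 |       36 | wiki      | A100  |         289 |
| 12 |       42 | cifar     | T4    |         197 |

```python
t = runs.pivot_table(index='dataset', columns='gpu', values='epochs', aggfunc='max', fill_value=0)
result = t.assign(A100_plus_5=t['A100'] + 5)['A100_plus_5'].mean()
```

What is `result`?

pivot: rows=dataset, cols=gpu, max(epochs):
gpu      A100   T4  V100
dataset                 
c4         21   77     0
cifar      62   42     0
squad      23   22     4
wiki       36  100    96
add column A100_plus_5 = t['A100'] + 5:
gpu      A100   T4  V100  A100_plus_5
dataset                              
c4         21   77     0           26
cifar      62   42     0           67
squad      23   22     4           28
wiki       36  100    96           41
Reading off the mean of column 'A100_plus_5', we get 40.5.

40.5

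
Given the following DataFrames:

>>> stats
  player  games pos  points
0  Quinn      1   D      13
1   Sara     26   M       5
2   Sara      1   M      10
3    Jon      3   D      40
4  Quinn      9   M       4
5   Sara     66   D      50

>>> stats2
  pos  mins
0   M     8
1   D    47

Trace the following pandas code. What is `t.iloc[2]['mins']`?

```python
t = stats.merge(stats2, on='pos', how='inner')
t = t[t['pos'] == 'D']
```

47

merge on 'pos' (how='inner') → 6 rows:
  player  games pos  points  mins
0  Quinn      1   D      13    47
1   Sara     26   M       5     8
2   Sara      1   M      10     8
3    Jon      3   D      40    47
4  Quinn      9   M       4     8
5   Sara     66   D      50    47
filter rows where pos == 'D':
  player  games pos  points  mins
0  Quinn      1   D      13    47
3    Jon      3   D      40    47
5   Sara     66   D      50    47
Then the value at position 2, column 'mins': 47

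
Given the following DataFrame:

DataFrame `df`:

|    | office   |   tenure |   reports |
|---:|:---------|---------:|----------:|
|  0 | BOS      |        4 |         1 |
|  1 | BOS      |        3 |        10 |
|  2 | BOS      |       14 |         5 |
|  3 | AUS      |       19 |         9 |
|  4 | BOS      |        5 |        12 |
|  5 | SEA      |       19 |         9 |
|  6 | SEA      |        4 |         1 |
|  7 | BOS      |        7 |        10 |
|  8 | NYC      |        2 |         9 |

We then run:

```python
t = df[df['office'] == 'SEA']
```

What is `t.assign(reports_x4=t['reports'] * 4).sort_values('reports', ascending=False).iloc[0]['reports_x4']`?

36

filter rows where office == 'SEA':
  office  tenure  reports
5    SEA      19        9
6    SEA       4        1
add column reports_x4 = t['reports'] * 4:
  office  tenure  reports  reports_x4
5    SEA      19        9          36
6    SEA       4        1           4
sort by reports descending:
  office  tenure  reports  reports_x4
5    SEA      19        9          36
6    SEA       4        1           4
The value at position 0, column 'reports_x4' is 36.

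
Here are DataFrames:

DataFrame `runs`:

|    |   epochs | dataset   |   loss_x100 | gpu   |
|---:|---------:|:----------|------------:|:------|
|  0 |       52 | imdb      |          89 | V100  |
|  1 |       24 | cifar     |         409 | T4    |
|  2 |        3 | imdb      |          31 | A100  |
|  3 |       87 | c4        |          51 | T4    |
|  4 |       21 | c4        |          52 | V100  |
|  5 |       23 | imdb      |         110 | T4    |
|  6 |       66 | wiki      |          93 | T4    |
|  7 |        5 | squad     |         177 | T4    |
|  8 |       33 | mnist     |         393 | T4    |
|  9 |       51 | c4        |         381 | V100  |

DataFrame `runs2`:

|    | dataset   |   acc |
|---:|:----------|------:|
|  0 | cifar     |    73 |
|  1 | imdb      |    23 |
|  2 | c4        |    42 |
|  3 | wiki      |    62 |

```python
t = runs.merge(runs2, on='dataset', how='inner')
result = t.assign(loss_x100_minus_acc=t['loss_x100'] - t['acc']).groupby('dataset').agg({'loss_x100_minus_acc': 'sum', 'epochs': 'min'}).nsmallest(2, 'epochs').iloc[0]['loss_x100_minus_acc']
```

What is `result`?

161

merge on 'dataset' (how='inner') → 8 rows:
   epochs dataset  loss_x100   gpu  acc
0      52    imdb         89  V100   23
1      24   cifar        409    T4   73
2       3    imdb         31  A100   23
3      87      c4         51    T4   42
4      21      c4         52  V100   42
5      23    imdb        110    T4   23
6      66    wiki         93    T4   62
7      51      c4        381  V100   42
add column loss_x100_minus_acc = t['loss_x100'] - t['acc']:
   epochs dataset  loss_x100   gpu  acc  loss_x100_minus_acc
0      52    imdb         89  V100   23                   66
1      24   cifar        409    T4   73                  336
2       3    imdb         31  A100   23                    8
3      87      c4         51    T4   42                    9
4      21      c4         52  V100   42                   10
5      23    imdb        110    T4   23                   87
6      66    wiki         93    T4   62                   31
7      51      c4        381  V100   42                  339
group by dataset: sum(loss_x100_minus_acc), min(epochs):
         loss_x100_minus_acc  epochs
dataset                             
c4                       358      21
cifar                    336      24
imdb                     161       3
wiki                      31      66
take 2 rows with smallest epochs:
         loss_x100_minus_acc  epochs
dataset                             
imdb                     161       3
c4                       358      21
Reading off the value at position 0, column 'loss_x100_minus_acc', we get 161.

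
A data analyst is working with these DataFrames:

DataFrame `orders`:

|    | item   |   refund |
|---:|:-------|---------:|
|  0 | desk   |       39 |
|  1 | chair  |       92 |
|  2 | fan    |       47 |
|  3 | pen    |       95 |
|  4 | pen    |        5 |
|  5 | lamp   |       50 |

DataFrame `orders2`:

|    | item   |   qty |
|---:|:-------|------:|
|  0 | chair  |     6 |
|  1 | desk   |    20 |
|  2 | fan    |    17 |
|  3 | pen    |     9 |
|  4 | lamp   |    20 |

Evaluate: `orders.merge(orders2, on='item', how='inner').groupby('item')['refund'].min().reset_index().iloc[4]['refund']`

merge on 'item' (how='inner') → 6 rows:
    item  refund  qty
0   desk      39   20
1  chair      92    6
2    fan      47   17
3    pen      95    9
4    pen       5    9
5   lamp      50   20
group by item, min of refund:
item
chair    92
desk     39
fan      47
lamp     50
pen       5
Name: refund, dtype: int64
reset_index():
    item  refund
0  chair      92
1   desk      39
2    fan      47
3   lamp      50
4    pen       5

5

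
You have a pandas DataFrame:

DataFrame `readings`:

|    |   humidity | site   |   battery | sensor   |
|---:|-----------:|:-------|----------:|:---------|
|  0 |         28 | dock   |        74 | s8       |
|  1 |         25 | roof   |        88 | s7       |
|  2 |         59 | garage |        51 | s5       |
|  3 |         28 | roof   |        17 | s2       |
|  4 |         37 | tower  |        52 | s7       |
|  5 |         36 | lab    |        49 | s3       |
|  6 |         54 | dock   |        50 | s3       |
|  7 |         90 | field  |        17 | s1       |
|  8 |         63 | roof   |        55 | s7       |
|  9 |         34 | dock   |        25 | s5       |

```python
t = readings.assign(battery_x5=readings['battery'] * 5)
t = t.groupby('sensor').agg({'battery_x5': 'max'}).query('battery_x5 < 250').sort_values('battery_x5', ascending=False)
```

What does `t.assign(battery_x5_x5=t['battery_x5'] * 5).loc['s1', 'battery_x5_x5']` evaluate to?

add column battery_x5 = readings['battery'] * 5:
   humidity    site  battery sensor  battery_x5
0        28    dock       74     s8         370
1        25    roof       88     s7         440
2        59  garage       51     s5         255
3        28    roof       17     s2          85
4        37   tower       52     s7         260
5        36     lab       49     s3         245
6        54    dock       50     s3         250
7        90   field       17     s1          85
8        63    roof       55     s7         275
9        34    dock       25     s5         125
group by sensor, max of battery_x5:
        battery_x5
sensor            
s1              85
s2              85
s3             250
s5             255
s7             440
s8             370
filter rows where battery_x5 < 250:
        battery_x5
sensor            
s1              85
s2              85
sort by battery_x5 descending:
        battery_x5
sensor            
s1              85
s2              85
add column battery_x5_x5 = t['battery_x5'] * 5:
        battery_x5  battery_x5_x5
sensor                           
s1              85            425
s2              85            425

425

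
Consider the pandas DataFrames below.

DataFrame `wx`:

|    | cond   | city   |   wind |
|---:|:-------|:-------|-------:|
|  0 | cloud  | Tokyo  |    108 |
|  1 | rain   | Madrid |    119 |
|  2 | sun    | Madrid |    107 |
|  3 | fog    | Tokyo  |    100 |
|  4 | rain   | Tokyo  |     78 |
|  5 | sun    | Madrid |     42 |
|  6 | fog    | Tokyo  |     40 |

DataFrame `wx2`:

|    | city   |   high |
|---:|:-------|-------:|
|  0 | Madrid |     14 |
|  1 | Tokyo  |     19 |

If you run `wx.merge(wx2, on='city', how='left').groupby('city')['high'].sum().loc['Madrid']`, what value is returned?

42

merge on 'city' (how='left') → 7 rows:
    cond    city  wind  high
0  cloud   Tokyo   108    19
1   rain  Madrid   119    14
2    sun  Madrid   107    14
3    fog   Tokyo   100    19
4   rain   Tokyo    78    19
5    sun  Madrid    42    14
6    fog   Tokyo    40    19
group by city, sum of high:
city
Madrid    42
Tokyo     76
Name: high, dtype: int64
Finally, value at index 'Madrid' = 42.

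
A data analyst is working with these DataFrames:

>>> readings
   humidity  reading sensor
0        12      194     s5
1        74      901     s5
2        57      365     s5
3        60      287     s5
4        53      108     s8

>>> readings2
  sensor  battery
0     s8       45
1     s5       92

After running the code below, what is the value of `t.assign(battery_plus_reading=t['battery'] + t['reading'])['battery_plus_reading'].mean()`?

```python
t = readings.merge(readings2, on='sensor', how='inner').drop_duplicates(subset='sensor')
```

219.5

merge on 'sensor' (how='inner') → 5 rows:
   humidity  reading sensor  battery
0        12      194     s5       92
1        74      901     s5       92
2        57      365     s5       92
3        60      287     s5       92
4        53      108     s8       45
drop duplicate sensor (keep=first):
   humidity  reading sensor  battery
0        12      194     s5       92
4        53      108     s8       45
add column battery_plus_reading = t['battery'] + t['reading']:
   humidity  reading sensor  battery  battery_plus_reading
0        12      194     s5       92                   286
4        53      108     s8       45                   153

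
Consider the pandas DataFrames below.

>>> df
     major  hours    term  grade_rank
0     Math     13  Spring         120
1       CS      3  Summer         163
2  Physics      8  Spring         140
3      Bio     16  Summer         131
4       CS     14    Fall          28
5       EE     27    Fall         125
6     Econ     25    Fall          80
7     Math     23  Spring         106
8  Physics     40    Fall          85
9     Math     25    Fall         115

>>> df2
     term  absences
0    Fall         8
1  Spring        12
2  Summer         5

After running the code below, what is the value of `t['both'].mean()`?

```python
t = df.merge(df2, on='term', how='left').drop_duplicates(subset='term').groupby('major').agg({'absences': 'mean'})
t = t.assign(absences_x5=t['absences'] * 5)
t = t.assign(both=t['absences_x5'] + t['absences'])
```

merge on 'term' (how='left') → 10 rows:
     major  hours    term  grade_rank  absences
0     Math     13  Spring         120        12
1       CS      3  Summer         163         5
2  Physics      8  Spring         140        12
3      Bio     16  Summer         131         5
4       CS     14    Fall          28         8
5       EE     27    Fall         125         8
6     Econ     25    Fall          80         8
7     Math     23  Spring         106        12
8  Physics     40    Fall          85         8
9     Math     25    Fall         115         8
drop duplicate term (keep=first):
  major  hours    term  grade_rank  absences
0  Math     13  Spring         120        12
1    CS      3  Summer         163         5
4    CS     14    Fall          28         8
group by major, mean of absences:
       absences
major          
CS          6.5
Math       12.0
add column absences_x5 = t['absences'] * 5:
       absences  absences_x5
major                       
CS          6.5         32.5
Math       12.0         60.0
add column both = t['absences_x5'] + t['absences']:
       absences  absences_x5  both
major                             
CS          6.5         32.5  39.0
Math       12.0         60.0  72.0
Finally, mean of column 'both' = 55.5.

55.5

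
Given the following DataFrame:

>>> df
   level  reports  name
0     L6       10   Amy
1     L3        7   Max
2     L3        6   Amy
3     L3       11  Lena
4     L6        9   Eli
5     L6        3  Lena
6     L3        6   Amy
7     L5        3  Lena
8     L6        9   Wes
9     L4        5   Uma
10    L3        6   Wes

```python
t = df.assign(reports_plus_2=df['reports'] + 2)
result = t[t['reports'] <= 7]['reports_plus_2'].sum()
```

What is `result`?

add column reports_plus_2 = df['reports'] + 2:
   level  reports  name  reports_plus_2
0     L6       10   Amy              12
1     L3        7   Max               9
2     L3        6   Amy               8
3     L3       11  Lena              13
4     L6        9   Eli              11
5     L6        3  Lena               5
6     L3        6   Amy               8
7     L5        3  Lena               5
8     L6        9   Wes              11
9     L4        5   Uma               7
10    L3        6   Wes               8
filter rows where reports <= 7:
   level  reports  name  reports_plus_2
1     L3        7   Max               9
2     L3        6   Amy               8
5     L6        3  Lena               5
6     L3        6   Amy               8
7     L5        3  Lena               5
9     L4        5   Uma               7
10    L3        6   Wes               8
sum of column 'reports_plus_2' → 50

50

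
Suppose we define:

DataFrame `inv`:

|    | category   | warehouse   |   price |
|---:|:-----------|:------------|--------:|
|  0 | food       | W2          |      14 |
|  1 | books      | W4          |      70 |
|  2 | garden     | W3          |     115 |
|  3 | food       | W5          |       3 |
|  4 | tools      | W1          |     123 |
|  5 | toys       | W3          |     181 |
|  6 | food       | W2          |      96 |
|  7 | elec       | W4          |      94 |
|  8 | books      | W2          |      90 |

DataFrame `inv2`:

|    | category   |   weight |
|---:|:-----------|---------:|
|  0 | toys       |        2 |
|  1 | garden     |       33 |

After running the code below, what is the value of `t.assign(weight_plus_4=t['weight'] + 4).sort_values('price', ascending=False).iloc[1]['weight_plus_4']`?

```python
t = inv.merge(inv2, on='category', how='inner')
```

37

merge on 'category' (how='inner') → 2 rows:
  category warehouse  price  weight
0   garden        W3    115      33
1     toys        W3    181       2
add column weight_plus_4 = t['weight'] + 4:
  category warehouse  price  weight  weight_plus_4
0   garden        W3    115      33             37
1     toys        W3    181       2              6
sort by price descending:
  category warehouse  price  weight  weight_plus_4
1     toys        W3    181       2              6
0   garden        W3    115      33             37
Taking the value at position 1, column 'weight_plus_4' gives 37.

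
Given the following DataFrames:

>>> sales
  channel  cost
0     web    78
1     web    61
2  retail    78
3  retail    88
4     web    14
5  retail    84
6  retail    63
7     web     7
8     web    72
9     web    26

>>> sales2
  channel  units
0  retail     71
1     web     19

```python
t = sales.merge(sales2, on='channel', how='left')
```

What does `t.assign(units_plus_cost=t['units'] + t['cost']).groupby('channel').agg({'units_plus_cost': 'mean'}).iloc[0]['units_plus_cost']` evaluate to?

merge on 'channel' (how='left') → 10 rows:
  channel  cost  units
0     web    78     19
1     web    61     19
2  retail    78     71
3  retail    88     71
4     web    14     19
5  retail    84     71
6  retail    63     71
7     web     7     19
8     web    72     19
9     web    26     19
add column units_plus_cost = t['units'] + t['cost']:
  channel  cost  units  units_plus_cost
0     web    78     19               97
1     web    61     19               80
2  retail    78     71              149
3  retail    88     71              159
4     web    14     19               33
5  retail    84     71              155
6  retail    63     71              134
7     web     7     19               26
8     web    72     19               91
9     web    26     19               45
group by channel, mean of units_plus_cost:
         units_plus_cost
channel                 
retail            149.25
web                62.00
The value at position 0, column 'units_plus_cost' is 149.25.

149.25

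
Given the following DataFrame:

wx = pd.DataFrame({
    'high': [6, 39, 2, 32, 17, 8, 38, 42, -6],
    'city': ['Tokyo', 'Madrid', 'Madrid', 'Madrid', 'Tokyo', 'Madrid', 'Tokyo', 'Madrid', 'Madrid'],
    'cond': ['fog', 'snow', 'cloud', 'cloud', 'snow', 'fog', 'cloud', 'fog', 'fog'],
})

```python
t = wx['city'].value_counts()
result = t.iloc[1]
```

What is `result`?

value_counts of city:
city
Madrid    6
Tokyo     3
Name: count, dtype: int64
Then the value at position 1: 3

3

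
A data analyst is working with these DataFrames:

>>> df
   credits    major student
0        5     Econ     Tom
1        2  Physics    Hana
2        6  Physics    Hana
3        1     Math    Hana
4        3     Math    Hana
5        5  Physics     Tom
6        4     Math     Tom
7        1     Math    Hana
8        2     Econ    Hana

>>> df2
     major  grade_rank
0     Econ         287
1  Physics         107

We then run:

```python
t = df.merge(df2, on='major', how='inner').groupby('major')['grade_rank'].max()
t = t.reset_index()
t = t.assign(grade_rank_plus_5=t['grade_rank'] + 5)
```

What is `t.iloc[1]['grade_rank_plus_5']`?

merge on 'major' (how='inner') → 5 rows:
   credits    major student  grade_rank
0        5     Econ     Tom         287
1        2  Physics    Hana         107
2        6  Physics    Hana         107
3        5  Physics     Tom         107
4        2     Econ    Hana         287
group by major, max of grade_rank:
major
Econ       287
Physics    107
Name: grade_rank, dtype: int64
reset_index():
     major  grade_rank
0     Econ         287
1  Physics         107
add column grade_rank_plus_5 = t['grade_rank'] + 5:
     major  grade_rank  grade_rank_plus_5
0     Econ         287                292
1  Physics         107                112
Reading off the value at position 1, column 'grade_rank_plus_5', we get 112.

112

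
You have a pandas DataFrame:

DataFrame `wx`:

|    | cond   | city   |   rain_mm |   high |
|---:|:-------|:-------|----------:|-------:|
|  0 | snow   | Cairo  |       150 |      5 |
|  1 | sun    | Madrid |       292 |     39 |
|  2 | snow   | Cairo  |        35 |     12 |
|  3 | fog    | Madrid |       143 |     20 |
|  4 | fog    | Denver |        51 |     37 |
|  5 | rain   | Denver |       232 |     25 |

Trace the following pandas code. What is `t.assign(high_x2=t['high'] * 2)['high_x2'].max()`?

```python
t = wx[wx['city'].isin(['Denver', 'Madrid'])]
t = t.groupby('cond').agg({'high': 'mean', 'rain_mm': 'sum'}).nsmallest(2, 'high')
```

filter rows where city in ['Denver', 'Madrid']:
   cond    city  rain_mm  high
1   sun  Madrid      292    39
3   fog  Madrid      143    20
4   fog  Denver       51    37
5  rain  Denver      232    25
group by cond: mean(high), sum(rain_mm):
      high  rain_mm
cond               
fog   28.5      194
rain  25.0      232
sun   39.0      292
take 2 rows with smallest high:
      high  rain_mm
cond               
rain  25.0      232
fog   28.5      194
add column high_x2 = t['high'] * 2:
      high  rain_mm  high_x2
cond                        
rain  25.0      232     50.0
fog   28.5      194     57.0
Hence 57.0.

57.0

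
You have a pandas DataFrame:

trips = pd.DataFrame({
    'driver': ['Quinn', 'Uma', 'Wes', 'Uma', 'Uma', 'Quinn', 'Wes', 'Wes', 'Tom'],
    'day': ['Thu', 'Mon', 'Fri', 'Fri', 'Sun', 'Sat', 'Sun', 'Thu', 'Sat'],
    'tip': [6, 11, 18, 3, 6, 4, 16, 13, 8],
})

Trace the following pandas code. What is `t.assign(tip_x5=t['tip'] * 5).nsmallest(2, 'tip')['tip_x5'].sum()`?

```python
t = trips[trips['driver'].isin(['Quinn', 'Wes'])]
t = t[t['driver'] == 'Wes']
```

filter rows where driver in ['Quinn', 'Wes']:
  driver  day  tip
0  Quinn  Thu    6
2    Wes  Fri   18
5  Quinn  Sat    4
6    Wes  Sun   16
7    Wes  Thu   13
filter rows where driver == 'Wes':
  driver  day  tip
2    Wes  Fri   18
6    Wes  Sun   16
7    Wes  Thu   13
add column tip_x5 = t['tip'] * 5:
  driver  day  tip  tip_x5
2    Wes  Fri   18      90
6    Wes  Sun   16      80
7    Wes  Thu   13      65
take 2 rows with smallest tip:
  driver  day  tip  tip_x5
7    Wes  Thu   13      65
6    Wes  Sun   16      80
Reading off the sum of column 'tip_x5', we get 145.

145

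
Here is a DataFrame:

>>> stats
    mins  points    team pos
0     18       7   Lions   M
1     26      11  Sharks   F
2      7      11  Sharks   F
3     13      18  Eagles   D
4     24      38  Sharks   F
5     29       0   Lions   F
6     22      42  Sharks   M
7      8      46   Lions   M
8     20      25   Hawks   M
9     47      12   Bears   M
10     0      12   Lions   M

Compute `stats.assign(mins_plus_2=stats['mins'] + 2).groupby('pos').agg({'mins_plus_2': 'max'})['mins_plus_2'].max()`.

add column mins_plus_2 = stats['mins'] + 2:
    mins  points    team pos  mins_plus_2
0     18       7   Lions   M           20
1     26      11  Sharks   F           28
2      7      11  Sharks   F            9
3     13      18  Eagles   D           15
4     24      38  Sharks   F           26
5     29       0   Lions   F           31
6     22      42  Sharks   M           24
7      8      46   Lions   M           10
8     20      25   Hawks   M           22
9     47      12   Bears   M           49
10     0      12   Lions   M            2
group by pos, max of mins_plus_2:
     mins_plus_2
pos             
D             15
F             31
M             49

49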